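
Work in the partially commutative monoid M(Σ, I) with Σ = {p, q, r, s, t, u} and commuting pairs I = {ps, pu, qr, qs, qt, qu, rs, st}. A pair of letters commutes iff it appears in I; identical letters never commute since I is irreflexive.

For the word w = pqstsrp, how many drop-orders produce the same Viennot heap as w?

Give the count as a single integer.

drop 0:p onto floor
drop 1:q onto {0:p}
drop 2:s onto floor
drop 3:t onto {0:p}
drop 4:s onto {2:s}
drop 5:r onto {3:t}
drop 6:p onto {1:q, 5:r}
ground layer = {0:p, 2:s}
drop-orders for the pieces not yet dropped (sum over which currently-grounded one goes next):
  1 to go: {4} 1  {6} 1
  2 to go: {1,6} 1  {2,4} 1  {4,6} 2  {5,6} 1
  3 to go: {1,4,6} 3  {1,5,6} 2  {2,4,6} 3  {3,5,6} 1  {4,5,6} 3
  4 to go: {1,2,4,6} 6  {1,3,5,6} 3  {1,4,5,6} 8  {2,4,5,6} 6  {3,4,5,6} 4
  5 to go: {0,1,3,5,6} 3  {1,2,4,5,6} 20  {1,3,4,5,6} 15  {2,3,4,5,6} 10
  if 0:p drops first: 45 orders
  if 2:s drops first: 18 orders
heap linearizations: 63

63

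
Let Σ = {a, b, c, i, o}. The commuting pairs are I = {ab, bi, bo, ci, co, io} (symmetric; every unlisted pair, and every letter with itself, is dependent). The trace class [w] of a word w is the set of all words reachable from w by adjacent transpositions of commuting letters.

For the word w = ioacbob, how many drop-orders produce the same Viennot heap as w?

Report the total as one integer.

8

piece 0:i — minimal
piece 1:o — minimal
piece 2:a rests on {0:i, 1:o}
piece 3:c rests on {2:a}
piece 4:b rests on {3:c}
piece 5:o rests on {2:a}
piece 6:b rests on {4:b}
minimal pieces: {0:i, 1:o}
ways to finish when only these pieces remain (= sum over removing one remaining piece with nothing left below it):
  1 left: {5}→1  {6}→1
  2 left: {4,6}→1  {5,6}→2
  3 left: {3,4,6}→1  {4,5,6}→3
  4 left: {3,4,5,6}→4
  5 left: {2,3,4,5,6}→4
  placing 0:i first → 4 extensions
  placing 1:o first → 4 extensions
total linear extensions = 8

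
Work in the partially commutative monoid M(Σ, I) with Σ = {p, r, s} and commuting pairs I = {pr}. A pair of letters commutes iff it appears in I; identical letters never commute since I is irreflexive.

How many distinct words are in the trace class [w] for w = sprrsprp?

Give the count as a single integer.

9

#0=s has no predecessor
#1=p depends on [0:s]
#2=r depends on [0:s]
#3=r depends on [2:r]
#4=s depends on [1:p, 3:r]
#5=p depends on [4:s]
#6=r depends on [4:s]
#7=p depends on [5:p]
sources: [0:s]
N(rest) = Σ N(rest − s) over sources s of rest; N(one piece) = 1:
  size 1 → [6]=1  [7]=1
  size 2 → [5,7]=1  [6,7]=2
  size 3 → [5,6,7]=3
  size 4 → [4,5,6,7]=3
  size 5 → [1,4,5,6,7]=3  [3,4,5,6,7]=3
  size 6 → [1,3,4,5,6,7]=6  [2,3,4,5,6,7]=3
  first=0(s) contributes 9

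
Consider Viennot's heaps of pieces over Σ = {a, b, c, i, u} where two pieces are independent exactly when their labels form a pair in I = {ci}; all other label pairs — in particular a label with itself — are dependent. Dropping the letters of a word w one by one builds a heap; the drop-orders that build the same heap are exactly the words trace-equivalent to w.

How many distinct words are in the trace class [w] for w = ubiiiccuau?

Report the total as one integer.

10

#0=u has no predecessor
#1=b depends on [0:u]
#2=i depends on [1:b]
#3=i depends on [2:i]
#4=i depends on [3:i]
#5=c depends on [1:b]
#6=c depends on [5:c]
#7=u depends on [4:i, 6:c]
#8=a depends on [7:u]
#9=u depends on [8:a]
sources: [0:u]
N(rest) = Σ N(rest − s) over sources s of rest; N(one piece) = 1:
  size 1 → [9]=1
  size 2 → [8,9]=1
  size 3 → [7,8,9]=1
  size 4 → [4,7,8,9]=1  [6,7,8,9]=1
  size 5 → [3,4,7,8,9]=1  [4,6,7,8,9]=2  [5,6,7,8,9]=1
  size 6 → [2,3,4,7,8,9]=1  [3,4,6,7,8,9]=3  [4,5,6,7,8,9]=3
  size 7 → [2,3,4,6,7,8,9]=4  [3,4,5,6,7,8,9]=6
  size 8 → [2,3,4,5,6,7,8,9]=10
  first=0(u) contributes 10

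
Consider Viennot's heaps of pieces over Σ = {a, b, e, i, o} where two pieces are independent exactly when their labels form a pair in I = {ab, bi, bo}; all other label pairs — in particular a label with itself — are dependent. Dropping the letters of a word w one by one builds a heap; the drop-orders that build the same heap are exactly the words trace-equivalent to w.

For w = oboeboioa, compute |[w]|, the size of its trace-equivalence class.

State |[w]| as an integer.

#0=o has no predecessor
#1=b has no predecessor
#2=o depends on [0:o]
#3=e depends on [1:b, 2:o]
#4=b depends on [3:e]
#5=o depends on [3:e]
#6=i depends on [5:o]
#7=o depends on [6:i]
#8=a depends on [7:o]
sources: [0:o, 1:b]
N(rest) = Σ N(rest − s) over sources s of rest; N(one piece) = 1:
  size 1 → [4]=1  [8]=1
  size 2 → [4,8]=2  [7,8]=1
  size 3 → [4,7,8]=3  [6,7,8]=1
  size 4 → [4,6,7,8]=4  [5,6,7,8]=1
  size 5 → [4,5,6,7,8]=5
  size 6 → [3,4,5,6,7,8]=5
  size 7 → [1,3,4,5,6,7,8]=5  [2,3,4,5,6,7,8]=5
  first=0(o) contributes 10
  first=1(b) contributes 5
|[w]| = 15

15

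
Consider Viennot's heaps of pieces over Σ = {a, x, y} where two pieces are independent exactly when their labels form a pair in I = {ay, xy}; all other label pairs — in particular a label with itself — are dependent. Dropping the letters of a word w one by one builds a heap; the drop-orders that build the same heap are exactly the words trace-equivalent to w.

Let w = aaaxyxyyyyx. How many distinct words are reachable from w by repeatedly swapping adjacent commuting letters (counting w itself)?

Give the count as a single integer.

462

piece 0:a — minimal
piece 1:a rests on {0:a}
piece 2:a rests on {1:a}
piece 3:x rests on {2:a}
piece 4:y — minimal
piece 5:x rests on {3:x}
piece 6:y rests on {4:y}
piece 7:y rests on {6:y}
piece 8:y rests on {7:y}
piece 9:y rests on {8:y}
piece 10:x rests on {5:x}
minimal pieces: {0:a, 4:y}
ways to finish when only these pieces remain (= sum over removing one remaining piece with nothing left below it):
  1 left: {9}→1  {10}→1
  2 left: {5,10}→1  {8,9}→1  {9,10}→2
  3 left: {3,5,10}→1  {5,9,10}→3  {7,8,9}→1  {8,9,10}→3
  4 left: {2,3,5,10}→1  {3,5,9,10}→4  {5,8,9,10}→6  {6,7,8,9}→1  {7,8,9,10}→4
  5 left: {1,2,3,5,10}→1  {2,3,5,9,10}→5  {3,5,8,9,10}→10  {4,6,7,8,9}→1  {5,7,8,9,10}→10  {6,7,8,9,10}→5
  6 left: {0,1,2,3,5,10}→1  {1,2,3,5,9,10}→6  {2,3,5,8,9,10}→15  {3,5,7,8,9,10}→20  {4,6,7,8,9,10}→6  {5,6,7,8,9,10}→15
  7 left: {0,1,2,3,5,9,10}→7  {1,2,3,5,8,9,10}→21  {2,3,5,7,8,9,10}→35  {3,5,6,7,8,9,10}→35  {4,5,6,7,8,9,10}→21
  8 left: {0,1,2,3,5,8,9,10}→28  {1,2,3,5,7,8,9,10}→56  {2,3,5,6,7,8,9,10}→70  {3,4,5,6,7,8,9,10}→56
  9 left: {0,1,2,3,5,7,8,9,10}→84  {1,2,3,5,6,7,8,9,10}→126  {2,3,4,5,6,7,8,9,10}→126
  placing 0:a first → 252 extensions
  placing 4:y first → 210 extensions
total linear extensions = 462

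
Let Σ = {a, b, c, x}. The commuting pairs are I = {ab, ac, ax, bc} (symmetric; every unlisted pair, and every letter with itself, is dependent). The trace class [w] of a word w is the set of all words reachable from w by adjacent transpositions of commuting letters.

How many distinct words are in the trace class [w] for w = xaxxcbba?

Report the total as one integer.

drop 0:x onto floor
drop 1:a onto floor
drop 2:x onto {0:x}
drop 3:x onto {2:x}
drop 4:c onto {3:x}
drop 5:b onto {3:x}
drop 6:b onto {5:b}
drop 7:a onto {1:a}
ground layer = {0:x, 1:a}
drop-orders for the pieces not yet dropped (sum over which currently-grounded one goes next):
  1 to go: {4} 1  {6} 1  {7} 1
  2 to go: {1,7} 1  {4,6} 2  {4,7} 2  {5,6} 1  {6,7} 2
  3 to go: {1,4,7} 3  {1,6,7} 3  {4,5,6} 3  {4,6,7} 6  {5,6,7} 3
  4 to go: {1,4,6,7} 12  {1,5,6,7} 6  {3,4,5,6} 3  {4,5,6,7} 12
  5 to go: {1,4,5,6,7} 30  {2,3,4,5,6} 3  {3,4,5,6,7} 15
  6 to go: {0,2,3,4,5,6} 3  {1,3,4,5,6,7} 45  {2,3,4,5,6,7} 18
  if 0:x drops first: 63 orders
  if 1:a drops first: 21 orders
heap linearizations: 84

84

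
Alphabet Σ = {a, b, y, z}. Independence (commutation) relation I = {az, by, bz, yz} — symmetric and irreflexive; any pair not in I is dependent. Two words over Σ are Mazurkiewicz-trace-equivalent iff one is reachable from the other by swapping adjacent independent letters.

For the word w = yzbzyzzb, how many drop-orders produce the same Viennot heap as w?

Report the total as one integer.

drop 0:y onto floor
drop 1:z onto floor
drop 2:b onto floor
drop 3:z onto {1:z}
drop 4:y onto {0:y}
drop 5:z onto {3:z}
drop 6:z onto {5:z}
drop 7:b onto {2:b}
ground layer = {0:y, 1:z, 2:b}
drop-orders for the pieces not yet dropped (sum over which currently-grounded one goes next):
  1 to go: {4} 1  {6} 1  {7} 1
  2 to go: {0,4} 1  {2,7} 1  {4,6} 2  {4,7} 2  {5,6} 1  {6,7} 2
  3 to go: {0,4,6} 3  {0,4,7} 3  {2,4,7} 3  {2,6,7} 3  {3,5,6} 1  {4,5,6} 3  {4,6,7} 6  {5,6,7} 3
  4 to go: {0,2,4,7} 6  {0,4,5,6} 6  {0,4,6,7} 12  {1,3,5,6} 1  {2,4,6,7} 12  {2,5,6,7} 6  {3,4,5,6} 4  {3,5,6,7} 4  {4,5,6,7} 12
  5 to go: {0,2,4,6,7} 30  {0,3,4,5,6} 10  {0,4,5,6,7} 30  {1,3,4,5,6} 5  {1,3,5,6,7} 5  {2,3,5,6,7} 10  {2,4,5,6,7} 30  {3,4,5,6,7} 20
  6 to go: {0,1,3,4,5,6} 15  {0,2,4,5,6,7} 90  {0,3,4,5,6,7} 60  {1,2,3,5,6,7} 15  {1,3,4,5,6,7} 30  {2,3,4,5,6,7} 60
  if 0:y drops first: 105 orders
  if 1:z drops first: 210 orders
  if 2:b drops first: 105 orders
heap linearizations: 420

420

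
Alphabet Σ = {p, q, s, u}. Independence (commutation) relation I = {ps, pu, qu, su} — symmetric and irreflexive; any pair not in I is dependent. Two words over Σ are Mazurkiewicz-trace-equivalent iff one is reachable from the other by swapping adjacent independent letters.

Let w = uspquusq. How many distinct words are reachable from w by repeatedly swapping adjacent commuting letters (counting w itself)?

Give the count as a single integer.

112

#0=u has no predecessor
#1=s has no predecessor
#2=p has no predecessor
#3=q depends on [1:s, 2:p]
#4=u depends on [0:u]
#5=u depends on [4:u]
#6=s depends on [3:q]
#7=q depends on [6:s]
sources: [0:u, 1:s, 2:p]
N(rest) = Σ N(rest − s) over sources s of rest; N(one piece) = 1:
  size 1 → [5]=1  [7]=1
  size 2 → [4,5]=1  [5,7]=2  [6,7]=1
  size 3 → [0,4,5]=1  [3,6,7]=1  [4,5,7]=3  [5,6,7]=3
  size 4 → [0,4,5,7]=4  [1,3,6,7]=1  [2,3,6,7]=1  [3,5,6,7]=4  [4,5,6,7]=6
  size 5 → [0,4,5,6,7]=10  [1,2,3,6,7]=2  [1,3,5,6,7]=5  [2,3,5,6,7]=5  [3,4,5,6,7]=10
  size 6 → [0,3,4,5,6,7]=20  [1,2,3,5,6,7]=12  [1,3,4,5,6,7]=15  [2,3,4,5,6,7]=15
  first=0(u) contributes 42
  first=1(s) contributes 35
  first=2(p) contributes 35
|[w]| = 112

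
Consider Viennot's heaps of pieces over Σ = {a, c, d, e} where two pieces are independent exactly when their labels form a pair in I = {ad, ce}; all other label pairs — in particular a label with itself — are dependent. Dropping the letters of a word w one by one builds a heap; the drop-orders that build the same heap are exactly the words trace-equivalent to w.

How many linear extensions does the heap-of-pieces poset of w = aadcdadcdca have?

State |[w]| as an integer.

piece 0:a — minimal
piece 1:a rests on {0:a}
piece 2:d — minimal
piece 3:c rests on {1:a, 2:d}
piece 4:d rests on {3:c}
piece 5:a rests on {3:c}
piece 6:d rests on {4:d}
piece 7:c rests on {5:a, 6:d}
piece 8:d rests on {7:c}
piece 9:c rests on {8:d}
piece 10:a rests on {9:c}
minimal pieces: {0:a, 2:d}
ways to finish when only these pieces remain (= sum over removing one remaining piece with nothing left below it):
  1 left: {10}→1
  2 left: {9,10}→1
  3 left: {8,9,10}→1
  4 left: {7,8,9,10}→1
  5 left: {5,7,8,9,10}→1  {6,7,8,9,10}→1
  6 left: {4,6,7,8,9,10}→1  {5,6,7,8,9,10}→2
  7 left: {4,5,6,7,8,9,10}→3
  8 left: {3,4,5,6,7,8,9,10}→3
  9 left: {1,3,4,5,6,7,8,9,10}→3  {2,3,4,5,6,7,8,9,10}→3
  placing 0:a first → 6 extensions
  placing 2:d first → 3 extensions
total linear extensions = 9

9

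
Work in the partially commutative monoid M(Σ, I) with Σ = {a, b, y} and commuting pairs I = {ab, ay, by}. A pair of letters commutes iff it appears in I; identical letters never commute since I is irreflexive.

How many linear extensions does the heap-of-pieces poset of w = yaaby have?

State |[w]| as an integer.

30

#0=y has no predecessor
#1=a has no predecessor
#2=a depends on [1:a]
#3=b has no predecessor
#4=y depends on [0:y]
sources: [0:y, 1:a, 3:b]
N(rest) = Σ N(rest − s) over sources s of rest; N(one piece) = 1:
  size 1 → [2]=1  [3]=1  [4]=1
  size 2 → [0,4]=1  [1,2]=1  [2,3]=2  [2,4]=2  [3,4]=2
  size 3 → [0,2,4]=3  [0,3,4]=3  [1,2,3]=3  [1,2,4]=3  [2,3,4]=6
  first=0(y) contributes 12
  first=1(a) contributes 12
  first=3(b) contributes 6
|[w]| = 30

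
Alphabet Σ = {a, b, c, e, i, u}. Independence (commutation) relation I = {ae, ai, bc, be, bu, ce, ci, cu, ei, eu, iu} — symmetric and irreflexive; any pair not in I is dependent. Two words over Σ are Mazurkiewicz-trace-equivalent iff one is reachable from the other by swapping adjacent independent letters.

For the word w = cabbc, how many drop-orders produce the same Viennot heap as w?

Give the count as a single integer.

0(c) covers ∅
1(a) covers 0:c
2(b) covers 1:a
3(b) covers 2:b
4(c) covers 1:a
floor of heap: 0:c
completions by unplaced set U, small U first (add the entries for U minus each lowest piece of U):
  |U|=1: {3}:1  {4}:1
  |U|=2: {2,3}:1  {3,4}:2
  |U|=3: {2,3,4}:3
  start at 0(c): 3

3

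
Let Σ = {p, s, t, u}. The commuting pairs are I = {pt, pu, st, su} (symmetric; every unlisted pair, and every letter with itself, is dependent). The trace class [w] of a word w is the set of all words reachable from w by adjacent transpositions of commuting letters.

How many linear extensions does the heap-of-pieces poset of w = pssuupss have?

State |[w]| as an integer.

piece 0:p — minimal
piece 1:s rests on {0:p}
piece 2:s rests on {1:s}
piece 3:u — minimal
piece 4:u rests on {3:u}
piece 5:p rests on {2:s}
piece 6:s rests on {5:p}
piece 7:s rests on {6:s}
minimal pieces: {0:p, 3:u}
ways to finish when only these pieces remain (= sum over removing one remaining piece with nothing left below it):
  1 left: {4}→1  {7}→1
  2 left: {3,4}→1  {4,7}→2  {6,7}→1
  3 left: {3,4,7}→3  {4,6,7}→3  {5,6,7}→1
  4 left: {2,5,6,7}→1  {3,4,6,7}→6  {4,5,6,7}→4
  5 left: {1,2,5,6,7}→1  {2,4,5,6,7}→5  {3,4,5,6,7}→10
  6 left: {0,1,2,5,6,7}→1  {1,2,4,5,6,7}→6  {2,3,4,5,6,7}→15
  placing 0:p first → 21 extensions
  placing 3:u first → 7 extensions
total linear extensions = 28

28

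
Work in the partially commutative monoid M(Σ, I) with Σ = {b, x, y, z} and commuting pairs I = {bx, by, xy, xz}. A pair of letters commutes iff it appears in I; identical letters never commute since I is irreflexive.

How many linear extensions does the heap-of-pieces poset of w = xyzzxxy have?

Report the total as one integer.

drop 0:x onto floor
drop 1:y onto floor
drop 2:z onto {1:y}
drop 3:z onto {2:z}
drop 4:x onto {0:x}
drop 5:x onto {4:x}
drop 6:y onto {3:z}
ground layer = {0:x, 1:y}
drop-orders for the pieces not yet dropped (sum over which currently-grounded one goes next):
  1 to go: {5} 1  {6} 1
  2 to go: {3,6} 1  {4,5} 1  {5,6} 2
  3 to go: {0,4,5} 1  {2,3,6} 1  {3,5,6} 3  {4,5,6} 3
  4 to go: {0,4,5,6} 4  {1,2,3,6} 1  {2,3,5,6} 4  {3,4,5,6} 6
  5 to go: {0,3,4,5,6} 10  {1,2,3,5,6} 5  {2,3,4,5,6} 10
  if 0:x drops first: 15 orders
  if 1:y drops first: 20 orders
heap linearizations: 35

35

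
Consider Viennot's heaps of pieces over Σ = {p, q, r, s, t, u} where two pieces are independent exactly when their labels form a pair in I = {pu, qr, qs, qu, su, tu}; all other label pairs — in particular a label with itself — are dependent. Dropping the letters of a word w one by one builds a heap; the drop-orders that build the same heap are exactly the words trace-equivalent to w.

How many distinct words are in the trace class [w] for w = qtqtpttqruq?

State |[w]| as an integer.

piece 0:q — minimal
piece 1:t rests on {0:q}
piece 2:q rests on {1:t}
piece 3:t rests on {2:q}
piece 4:p rests on {3:t}
piece 5:t rests on {4:p}
piece 6:t rests on {5:t}
piece 7:q rests on {6:t}
piece 8:r rests on {6:t}
piece 9:u rests on {8:r}
piece 10:q rests on {7:q}
minimal pieces: {0:q}
ways to finish when only these pieces remain (= sum over removing one remaining piece with nothing left below it):
  1 left: {9}→1  {10}→1
  2 left: {7,10}→1  {8,9}→1  {9,10}→2
  3 left: {7,9,10}→3  {8,9,10}→3
  4 left: {7,8,9,10}→6
  5 left: {6,7,8,9,10}→6
  6 left: {5,6,7,8,9,10}→6
  7 left: {4,5,6,7,8,9,10}→6
  8 left: {3,4,5,6,7,8,9,10}→6
  9 left: {2,3,4,5,6,7,8,9,10}→6
  placing 0:q first → 6 extensions

6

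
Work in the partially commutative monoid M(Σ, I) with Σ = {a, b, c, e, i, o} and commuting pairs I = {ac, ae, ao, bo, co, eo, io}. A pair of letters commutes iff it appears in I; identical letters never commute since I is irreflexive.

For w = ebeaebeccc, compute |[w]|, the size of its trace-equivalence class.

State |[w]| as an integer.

3

drop 0:e onto floor
drop 1:b onto {0:e}
drop 2:e onto {1:b}
drop 3:a onto {1:b}
drop 4:e onto {2:e}
drop 5:b onto {3:a, 4:e}
drop 6:e onto {5:b}
drop 7:c onto {6:e}
drop 8:c onto {7:c}
drop 9:c onto {8:c}
ground layer = {0:e}
drop-orders for the pieces not yet dropped (sum over which currently-grounded one goes next):
  1 to go: {9} 1
  2 to go: {8,9} 1
  3 to go: {7,8,9} 1
  4 to go: {6,7,8,9} 1
  5 to go: {5,6,7,8,9} 1
  6 to go: {3,5,6,7,8,9} 1  {4,5,6,7,8,9} 1
  7 to go: {2,4,5,6,7,8,9} 1  {3,4,5,6,7,8,9} 2
  8 to go: {2,3,4,5,6,7,8,9} 3
  if 0:e drops first: 3 orders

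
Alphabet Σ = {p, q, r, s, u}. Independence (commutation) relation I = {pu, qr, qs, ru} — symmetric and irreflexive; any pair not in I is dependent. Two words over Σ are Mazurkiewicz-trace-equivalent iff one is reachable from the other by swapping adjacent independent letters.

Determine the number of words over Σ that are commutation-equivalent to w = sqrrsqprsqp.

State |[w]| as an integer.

piece 0:s — minimal
piece 1:q — minimal
piece 2:r rests on {0:s}
piece 3:r rests on {2:r}
piece 4:s rests on {3:r}
piece 5:q rests on {1:q}
piece 6:p rests on {4:s, 5:q}
piece 7:r rests on {6:p}
piece 8:s rests on {7:r}
piece 9:q rests on {6:p}
piece 10:p rests on {8:s, 9:q}
minimal pieces: {0:s, 1:q}
ways to finish when only these pieces remain (= sum over removing one remaining piece with nothing left below it):
  1 left: {10}→1
  2 left: {8,10}→1  {9,10}→1
  3 left: {7,8,10}→1  {8,9,10}→2
  4 left: {7,8,9,10}→3
  5 left: {6,7,8,9,10}→3
  6 left: {4,6,7,8,9,10}→3  {5,6,7,8,9,10}→3
  7 left: {1,5,6,7,8,9,10}→3  {3,4,6,7,8,9,10}→3  {4,5,6,7,8,9,10}→6
  8 left: {1,4,5,6,7,8,9,10}→9  {2,3,4,6,7,8,9,10}→3  {3,4,5,6,7,8,9,10}→9
  9 left: {0,2,3,4,6,7,8,9,10}→3  {1,3,4,5,6,7,8,9,10}→18  {2,3,4,5,6,7,8,9,10}→12
  placing 0:s first → 30 extensions
  placing 1:q first → 15 extensions
total linear extensions = 45

45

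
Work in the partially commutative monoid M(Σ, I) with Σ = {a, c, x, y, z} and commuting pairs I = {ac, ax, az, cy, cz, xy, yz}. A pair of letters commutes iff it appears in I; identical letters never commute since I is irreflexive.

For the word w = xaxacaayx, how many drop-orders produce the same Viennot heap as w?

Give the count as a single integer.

126

piece 0:x — minimal
piece 1:a — minimal
piece 2:x rests on {0:x}
piece 3:a rests on {1:a}
piece 4:c rests on {2:x}
piece 5:a rests on {3:a}
piece 6:a rests on {5:a}
piece 7:y rests on {6:a}
piece 8:x rests on {4:c}
minimal pieces: {0:x, 1:a}
ways to finish when only these pieces remain (= sum over removing one remaining piece with nothing left below it):
  1 left: {7}→1  {8}→1
  2 left: {4,8}→1  {6,7}→1  {7,8}→2
  3 left: {2,4,8}→1  {4,7,8}→3  {5,6,7}→1  {6,7,8}→3
  4 left: {0,2,4,8}→1  {2,4,7,8}→4  {3,5,6,7}→1  {4,6,7,8}→6  {5,6,7,8}→4
  5 left: {0,2,4,7,8}→5  {1,3,5,6,7}→1  {2,4,6,7,8}→10  {3,5,6,7,8}→5  {4,5,6,7,8}→10
  6 left: {0,2,4,6,7,8}→15  {1,3,5,6,7,8}→6  {2,4,5,6,7,8}→20  {3,4,5,6,7,8}→15
  7 left: {0,2,4,5,6,7,8}→35  {1,3,4,5,6,7,8}→21  {2,3,4,5,6,7,8}→35
  placing 0:x first → 56 extensions
  placing 1:a first → 70 extensions
total linear extensions = 126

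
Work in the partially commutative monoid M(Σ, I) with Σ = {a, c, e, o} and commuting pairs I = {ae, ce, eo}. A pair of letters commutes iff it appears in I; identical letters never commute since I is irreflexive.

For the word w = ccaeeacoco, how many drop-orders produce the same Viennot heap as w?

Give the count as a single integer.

45

0(c) covers ∅
1(c) covers 0:c
2(a) covers 1:c
3(e) covers ∅
4(e) covers 3:e
5(a) covers 2:a
6(c) covers 5:a
7(o) covers 6:c
8(c) covers 7:o
9(o) covers 8:c
floor of heap: 0:c, 3:e
completions by unplaced set U, small U first (add the entries for U minus each lowest piece of U):
  |U|=1: {4}:1  {9}:1
  |U|=2: {3,4}:1  {4,9}:2  {8,9}:1
  |U|=3: {3,4,9}:3  {4,8,9}:3  {7,8,9}:1
  |U|=4: {3,4,8,9}:6  {4,7,8,9}:4  {6,7,8,9}:1
  |U|=5: {3,4,7,8,9}:10  {4,6,7,8,9}:5  {5,6,7,8,9}:1
  |U|=6: {2,5,6,7,8,9}:1  {3,4,6,7,8,9}:15  {4,5,6,7,8,9}:6
  |U|=7: {1,2,5,6,7,8,9}:1  {2,4,5,6,7,8,9}:7  {3,4,5,6,7,8,9}:21
  |U|=8: {0,1,2,5,6,7,8,9}:1  {1,2,4,5,6,7,8,9}:8  {2,3,4,5,6,7,8,9}:28
  start at 0(c): 36
  start at 3(e): 9
sum over floor = 45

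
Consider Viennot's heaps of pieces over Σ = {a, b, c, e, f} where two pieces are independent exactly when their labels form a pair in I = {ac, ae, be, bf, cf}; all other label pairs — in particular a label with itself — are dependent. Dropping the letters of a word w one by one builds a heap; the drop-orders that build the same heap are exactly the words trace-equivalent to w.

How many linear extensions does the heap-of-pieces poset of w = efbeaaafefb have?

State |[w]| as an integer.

55

drop 0:e onto floor
drop 1:f onto {0:e}
drop 2:b onto floor
drop 3:e onto {1:f}
drop 4:a onto {1:f, 2:b}
drop 5:a onto {4:a}
drop 6:a onto {5:a}
drop 7:f onto {3:e, 6:a}
drop 8:e onto {7:f}
drop 9:f onto {8:e}
drop 10:b onto {6:a}
ground layer = {0:e, 2:b}
drop-orders for the pieces not yet dropped (sum over which currently-grounded one goes next):
  1 to go: {9} 1  {10} 1
  2 to go: {8,9} 1  {9,10} 2
  3 to go: {7,8,9} 1  {8,9,10} 3
  4 to go: {3,7,8,9} 1  {7,8,9,10} 4
  5 to go: {3,7,8,9,10} 5  {6,7,8,9,10} 4
  6 to go: {3,6,7,8,9,10} 9  {5,6,7,8,9,10} 4
  7 to go: {3,5,6,7,8,9,10} 13  {4,5,6,7,8,9,10} 4
  8 to go: {2,4,5,6,7,8,9,10} 4  {3,4,5,6,7,8,9,10} 17
  9 to go: {1,3,4,5,6,7,8,9,10} 17  {2,3,4,5,6,7,8,9,10} 21
  if 0:e drops first: 38 orders
  if 2:b drops first: 17 orders
heap linearizations: 55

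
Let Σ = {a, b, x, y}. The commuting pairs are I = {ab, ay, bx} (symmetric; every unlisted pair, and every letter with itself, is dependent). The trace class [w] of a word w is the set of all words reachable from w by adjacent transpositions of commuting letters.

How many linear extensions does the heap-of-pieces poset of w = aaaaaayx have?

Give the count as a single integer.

7

#0=a has no predecessor
#1=a depends on [0:a]
#2=a depends on [1:a]
#3=a depends on [2:a]
#4=a depends on [3:a]
#5=a depends on [4:a]
#6=y has no predecessor
#7=x depends on [5:a, 6:y]
sources: [0:a, 6:y]
N(rest) = Σ N(rest − s) over sources s of rest; N(one piece) = 1:
  size 1 → [7]=1
  size 2 → [5,7]=1  [6,7]=1
  size 3 → [4,5,7]=1  [5,6,7]=2
  size 4 → [3,4,5,7]=1  [4,5,6,7]=3
  size 5 → [2,3,4,5,7]=1  [3,4,5,6,7]=4
  size 6 → [1,2,3,4,5,7]=1  [2,3,4,5,6,7]=5
  first=0(a) contributes 6
  first=6(y) contributes 1
|[w]| = 7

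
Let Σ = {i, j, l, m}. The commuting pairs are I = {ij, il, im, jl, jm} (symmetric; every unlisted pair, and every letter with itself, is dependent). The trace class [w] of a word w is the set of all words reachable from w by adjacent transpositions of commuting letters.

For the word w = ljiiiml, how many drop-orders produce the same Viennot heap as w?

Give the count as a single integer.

drop 0:l onto floor
drop 1:j onto floor
drop 2:i onto floor
drop 3:i onto {2:i}
drop 4:i onto {3:i}
drop 5:m onto {0:l}
drop 6:l onto {5:m}
ground layer = {0:l, 1:j, 2:i}
drop-orders for the pieces not yet dropped (sum over which currently-grounded one goes next):
  1 to go: {1} 1  {4} 1  {6} 1
  2 to go: {1,4} 2  {1,6} 2  {3,4} 1  {4,6} 2  {5,6} 1
  3 to go: {0,5,6} 1  {1,3,4} 3  {1,4,6} 6  {1,5,6} 3  {2,3,4} 1  {3,4,6} 3  {4,5,6} 3
  4 to go: {0,1,5,6} 4  {0,4,5,6} 4  {1,2,3,4} 4  {1,3,4,6} 12  {1,4,5,6} 12  {2,3,4,6} 4  {3,4,5,6} 6
  5 to go: {0,1,4,5,6} 20  {0,3,4,5,6} 10  {1,2,3,4,6} 20  {1,3,4,5,6} 30  {2,3,4,5,6} 10
  if 0:l drops first: 60 orders
  if 1:j drops first: 20 orders
  if 2:i drops first: 60 orders
heap linearizations: 140

140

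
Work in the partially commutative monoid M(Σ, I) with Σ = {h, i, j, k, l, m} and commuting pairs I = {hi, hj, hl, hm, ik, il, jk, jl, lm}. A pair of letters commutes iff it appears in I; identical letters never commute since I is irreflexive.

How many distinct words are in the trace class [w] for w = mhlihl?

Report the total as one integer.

0(m) covers ∅
1(h) covers ∅
2(l) covers ∅
3(i) covers 0:m
4(h) covers 1:h
5(l) covers 2:l
floor of heap: 0:m, 1:h, 2:l
completions by unplaced set U, small U first (add the entries for U minus each lowest piece of U):
  |U|=1: {3}:1  {4}:1  {5}:1
  |U|=2: {0,3}:1  {1,4}:1  {2,5}:1  {3,4}:2  {3,5}:2  {4,5}:2
  |U|=3: {0,3,4}:3  {0,3,5}:3  {1,3,4}:3  {1,4,5}:3  {2,3,5}:3  {2,4,5}:3  {3,4,5}:6
  |U|=4: {0,1,3,4}:6  {0,2,3,5}:6  {0,3,4,5}:12  {1,2,4,5}:6  {1,3,4,5}:12  {2,3,4,5}:12
  start at 0(m): 30
  start at 1(h): 30
  start at 2(l): 30
sum over floor = 90

90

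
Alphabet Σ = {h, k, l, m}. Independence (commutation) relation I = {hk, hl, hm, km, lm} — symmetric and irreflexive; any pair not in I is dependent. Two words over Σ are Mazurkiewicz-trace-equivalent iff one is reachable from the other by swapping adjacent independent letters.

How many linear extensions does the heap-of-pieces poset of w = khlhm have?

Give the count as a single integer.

piece 0:k — minimal
piece 1:h — minimal
piece 2:l rests on {0:k}
piece 3:h rests on {1:h}
piece 4:m — minimal
minimal pieces: {0:k, 1:h, 4:m}
ways to finish when only these pieces remain (= sum over removing one remaining piece with nothing left below it):
  1 left: {2}→1  {3}→1  {4}→1
  2 left: {0,2}→1  {1,3}→1  {2,3}→2  {2,4}→2  {3,4}→2
  3 left: {0,2,3}→3  {0,2,4}→3  {1,2,3}→3  {1,3,4}→3  {2,3,4}→6
  placing 0:k first → 12 extensions
  placing 1:h first → 12 extensions
  placing 4:m first → 6 extensions
total linear extensions = 30

30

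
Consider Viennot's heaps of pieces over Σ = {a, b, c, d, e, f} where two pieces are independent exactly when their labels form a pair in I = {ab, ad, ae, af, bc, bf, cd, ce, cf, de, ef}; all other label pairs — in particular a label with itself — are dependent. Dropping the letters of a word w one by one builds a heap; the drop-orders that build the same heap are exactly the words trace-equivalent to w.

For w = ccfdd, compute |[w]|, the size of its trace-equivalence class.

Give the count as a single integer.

drop 0:c onto floor
drop 1:c onto {0:c}
drop 2:f onto floor
drop 3:d onto {2:f}
drop 4:d onto {3:d}
ground layer = {0:c, 2:f}
drop-orders for the pieces not yet dropped (sum over which currently-grounded one goes next):
  1 to go: {1} 1  {4} 1
  2 to go: {0,1} 1  {1,4} 2  {3,4} 1
  3 to go: {0,1,4} 3  {1,3,4} 3  {2,3,4} 1
  if 0:c drops first: 4 orders
  if 2:f drops first: 6 orders
heap linearizations: 10

10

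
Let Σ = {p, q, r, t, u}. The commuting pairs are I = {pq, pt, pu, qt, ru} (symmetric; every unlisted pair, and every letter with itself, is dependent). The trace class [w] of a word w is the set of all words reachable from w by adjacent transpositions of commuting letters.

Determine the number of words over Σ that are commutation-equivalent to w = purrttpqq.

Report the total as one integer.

126

drop 0:p onto floor
drop 1:u onto floor
drop 2:r onto {0:p}
drop 3:r onto {2:r}
drop 4:t onto {1:u, 3:r}
drop 5:t onto {4:t}
drop 6:p onto {3:r}
drop 7:q onto {1:u, 3:r}
drop 8:q onto {7:q}
ground layer = {0:p, 1:u}
drop-orders for the pieces not yet dropped (sum over which currently-grounded one goes next):
  1 to go: {5} 1  {6} 1  {8} 1
  2 to go: {4,5} 1  {5,6} 2  {5,8} 2  {6,8} 2  {7,8} 1
  3 to go: {4,5,6} 3  {4,5,8} 3  {5,6,8} 6  {5,7,8} 3  {6,7,8} 3
  4 to go: {4,5,6,8} 12  {4,5,7,8} 6  {5,6,7,8} 12
  5 to go: {1,4,5,7,8} 6  {4,5,6,7,8} 30
  6 to go: {1,4,5,6,7,8} 36  {3,4,5,6,7,8} 30
  7 to go: {1,3,4,5,6,7,8} 66  {2,3,4,5,6,7,8} 30
  if 0:p drops first: 96 orders
  if 1:u drops first: 30 orders
heap linearizations: 126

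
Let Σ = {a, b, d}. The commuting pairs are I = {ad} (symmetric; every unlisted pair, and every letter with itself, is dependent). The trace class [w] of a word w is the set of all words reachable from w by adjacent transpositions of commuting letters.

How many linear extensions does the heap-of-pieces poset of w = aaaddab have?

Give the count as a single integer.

#0=a has no predecessor
#1=a depends on [0:a]
#2=a depends on [1:a]
#3=d has no predecessor
#4=d depends on [3:d]
#5=a depends on [2:a]
#6=b depends on [4:d, 5:a]
sources: [0:a, 3:d]
N(rest) = Σ N(rest − s) over sources s of rest; N(one piece) = 1:
  size 1 → [6]=1
  size 2 → [4,6]=1  [5,6]=1
  size 3 → [2,5,6]=1  [3,4,6]=1  [4,5,6]=2
  size 4 → [1,2,5,6]=1  [2,4,5,6]=3  [3,4,5,6]=3
  size 5 → [0,1,2,5,6]=1  [1,2,4,5,6]=4  [2,3,4,5,6]=6
  first=0(a) contributes 10
  first=3(d) contributes 5
|[w]| = 15

15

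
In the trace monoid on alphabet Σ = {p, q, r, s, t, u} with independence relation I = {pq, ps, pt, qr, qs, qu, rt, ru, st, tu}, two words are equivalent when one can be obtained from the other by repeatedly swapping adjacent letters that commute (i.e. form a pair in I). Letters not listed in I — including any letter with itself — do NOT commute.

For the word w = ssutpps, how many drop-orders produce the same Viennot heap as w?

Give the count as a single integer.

#0=s has no predecessor
#1=s depends on [0:s]
#2=u depends on [1:s]
#3=t has no predecessor
#4=p depends on [2:u]
#5=p depends on [4:p]
#6=s depends on [2:u]
sources: [0:s, 3:t]
N(rest) = Σ N(rest − s) over sources s of rest; N(one piece) = 1:
  size 1 → [3]=1  [5]=1  [6]=1
  size 2 → [3,5]=2  [3,6]=2  [4,5]=1  [5,6]=2
  size 3 → [3,4,5]=3  [3,5,6]=6  [4,5,6]=3
  size 4 → [2,4,5,6]=3  [3,4,5,6]=12
  size 5 → [1,2,4,5,6]=3  [2,3,4,5,6]=15
  first=0(s) contributes 18
  first=3(t) contributes 3
|[w]| = 21

21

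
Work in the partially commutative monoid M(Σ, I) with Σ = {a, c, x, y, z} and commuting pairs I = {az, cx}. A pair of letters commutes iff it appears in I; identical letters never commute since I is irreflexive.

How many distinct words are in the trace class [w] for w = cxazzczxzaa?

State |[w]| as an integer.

#0=c has no predecessor
#1=x has no predecessor
#2=a depends on [0:c, 1:x]
#3=z depends on [0:c, 1:x]
#4=z depends on [3:z]
#5=c depends on [2:a, 4:z]
#6=z depends on [5:c]
#7=x depends on [6:z]
#8=z depends on [7:x]
#9=a depends on [7:x]
#10=a depends on [9:a]
sources: [0:c, 1:x]
N(rest) = Σ N(rest − s) over sources s of rest; N(one piece) = 1:
  size 1 → [8]=1  [10]=1
  size 2 → [8,10]=2  [9,10]=1
  size 3 → [8,9,10]=3
  size 4 → [7,8,9,10]=3
  size 5 → [6,7,8,9,10]=3
  size 6 → [5,6,7,8,9,10]=3
  size 7 → [2,5,6,7,8,9,10]=3  [4,5,6,7,8,9,10]=3
  size 8 → [2,4,5,6,7,8,9,10]=6  [3,4,5,6,7,8,9,10]=3
  size 9 → [2,3,4,5,6,7,8,9,10]=9
  first=0(c) contributes 9
  first=1(x) contributes 9
|[w]| = 18

18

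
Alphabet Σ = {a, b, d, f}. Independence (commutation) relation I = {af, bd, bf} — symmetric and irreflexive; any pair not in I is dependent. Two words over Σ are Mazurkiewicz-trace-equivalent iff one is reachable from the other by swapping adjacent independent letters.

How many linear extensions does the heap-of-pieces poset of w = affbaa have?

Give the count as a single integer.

piece 0:a — minimal
piece 1:f — minimal
piece 2:f rests on {1:f}
piece 3:b rests on {0:a}
piece 4:a rests on {3:b}
piece 5:a rests on {4:a}
minimal pieces: {0:a, 1:f}
ways to finish when only these pieces remain (= sum over removing one remaining piece with nothing left below it):
  1 left: {2}→1  {5}→1
  2 left: {1,2}→1  {2,5}→2  {4,5}→1
  3 left: {1,2,5}→3  {2,4,5}→3  {3,4,5}→1
  4 left: {0,3,4,5}→1  {1,2,4,5}→6  {2,3,4,5}→4
  placing 0:a first → 10 extensions
  placing 1:f first → 5 extensions
total linear extensions = 15

15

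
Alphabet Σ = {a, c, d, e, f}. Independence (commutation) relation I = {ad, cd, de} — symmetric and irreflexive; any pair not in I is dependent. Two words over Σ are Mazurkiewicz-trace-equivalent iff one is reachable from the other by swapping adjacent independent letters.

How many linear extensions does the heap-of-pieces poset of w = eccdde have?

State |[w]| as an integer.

15

piece 0:e — minimal
piece 1:c rests on {0:e}
piece 2:c rests on {1:c}
piece 3:d — minimal
piece 4:d rests on {3:d}
piece 5:e rests on {2:c}
minimal pieces: {0:e, 3:d}
ways to finish when only these pieces remain (= sum over removing one remaining piece with nothing left below it):
  1 left: {4}→1  {5}→1
  2 left: {2,5}→1  {3,4}→1  {4,5}→2
  3 left: {1,2,5}→1  {2,4,5}→3  {3,4,5}→3
  4 left: {0,1,2,5}→1  {1,2,4,5}→4  {2,3,4,5}→6
  placing 0:e first → 10 extensions
  placing 3:d first → 5 extensions
total linear extensions = 15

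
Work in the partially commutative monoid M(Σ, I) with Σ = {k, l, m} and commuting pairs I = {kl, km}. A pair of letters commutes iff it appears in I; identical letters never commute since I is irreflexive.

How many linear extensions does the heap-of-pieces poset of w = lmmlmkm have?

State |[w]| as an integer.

piece 0:l — minimal
piece 1:m rests on {0:l}
piece 2:m rests on {1:m}
piece 3:l rests on {2:m}
piece 4:m rests on {3:l}
piece 5:k — minimal
piece 6:m rests on {4:m}
minimal pieces: {0:l, 5:k}
ways to finish when only these pieces remain (= sum over removing one remaining piece with nothing left below it):
  1 left: {5}→1  {6}→1
  2 left: {4,6}→1  {5,6}→2
  3 left: {3,4,6}→1  {4,5,6}→3
  4 left: {2,3,4,6}→1  {3,4,5,6}→4
  5 left: {1,2,3,4,6}→1  {2,3,4,5,6}→5
  placing 0:l first → 6 extensions
  placing 5:k first → 1 extensions
total linear extensions = 7

7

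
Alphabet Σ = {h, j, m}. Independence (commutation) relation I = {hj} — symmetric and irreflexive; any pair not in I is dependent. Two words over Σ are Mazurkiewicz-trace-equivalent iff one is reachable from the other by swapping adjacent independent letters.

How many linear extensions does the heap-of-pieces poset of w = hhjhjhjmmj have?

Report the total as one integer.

35

0(h) covers ∅
1(h) covers 0:h
2(j) covers ∅
3(h) covers 1:h
4(j) covers 2:j
5(h) covers 3:h
6(j) covers 4:j
7(m) covers 5:h, 6:j
8(m) covers 7:m
9(j) covers 8:m
floor of heap: 0:h, 2:j
completions by unplaced set U, small U first (add the entries for U minus each lowest piece of U):
  |U|=1: {9}:1
  |U|=2: {8,9}:1
  |U|=3: {7,8,9}:1
  |U|=4: {5,7,8,9}:1  {6,7,8,9}:1
  |U|=5: {3,5,7,8,9}:1  {4,6,7,8,9}:1  {5,6,7,8,9}:2
  |U|=6: {1,3,5,7,8,9}:1  {2,4,6,7,8,9}:1  {3,5,6,7,8,9}:3  {4,5,6,7,8,9}:3
  |U|=7: {0,1,3,5,7,8,9}:1  {1,3,5,6,7,8,9}:4  {2,4,5,6,7,8,9}:4  {3,4,5,6,7,8,9}:6
  |U|=8: {0,1,3,5,6,7,8,9}:5  {1,3,4,5,6,7,8,9}:10  {2,3,4,5,6,7,8,9}:10
  start at 0(h): 20
  start at 2(j): 15
sum over floor = 35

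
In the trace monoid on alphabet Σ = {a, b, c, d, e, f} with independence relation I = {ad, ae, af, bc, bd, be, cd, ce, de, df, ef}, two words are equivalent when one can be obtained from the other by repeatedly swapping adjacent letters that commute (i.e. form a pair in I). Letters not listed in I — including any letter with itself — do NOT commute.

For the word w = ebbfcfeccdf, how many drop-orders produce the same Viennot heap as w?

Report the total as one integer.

495

#0=e has no predecessor
#1=b has no predecessor
#2=b depends on [1:b]
#3=f depends on [2:b]
#4=c depends on [3:f]
#5=f depends on [4:c]
#6=e depends on [0:e]
#7=c depends on [5:f]
#8=c depends on [7:c]
#9=d has no predecessor
#10=f depends on [8:c]
sources: [0:e, 1:b, 9:d]
N(rest) = Σ N(rest − s) over sources s of rest; N(one piece) = 1:
  size 1 → [6]=1  [9]=1  [10]=1
  size 2 → [0,6]=1  [6,9]=2  [6,10]=2  [8,10]=1  [9,10]=2
  size 3 → [0,6,9]=3  [0,6,10]=3  [6,8,10]=3  [6,9,10]=6  [7,8,10]=1  [8,9,10]=3
  size 4 → [0,6,8,10]=6  [0,6,9,10]=12  [5,7,8,10]=1  [6,7,8,10]=4  [6,8,9,10]=12  [7,8,9,10]=4
  size 5 → [0,6,7,8,10]=10  [0,6,8,9,10]=30  [4,5,7,8,10]=1  [5,6,7,8,10]=5  [5,7,8,9,10]=5  [6,7,8,9,10]=20
  size 6 → [0,5,6,7,8,10]=15  [0,6,7,8,9,10]=60  [3,4,5,7,8,10]=1  [4,5,6,7,8,10]=6  [4,5,7,8,9,10]=6  [5,6,7,8,9,10]=30
  size 7 → [0,4,5,6,7,8,10]=21  [0,5,6,7,8,9,10]=105  [2,3,4,5,7,8,10]=1  [3,4,5,6,7,8,10]=7  [3,4,5,7,8,9,10]=7  [4,5,6,7,8,9,10]=42
  size 8 → [0,3,4,5,6,7,8,10]=28  [0,4,5,6,7,8,9,10]=168  [1,2,3,4,5,7,8,10]=1  [2,3,4,5,6,7,8,10]=8  [2,3,4,5,7,8,9,10]=8  [3,4,5,6,7,8,9,10]=56
  size 9 → [0,2,3,4,5,6,7,8,10]=36  [0,3,4,5,6,7,8,9,10]=252  [1,2,3,4,5,6,7,8,10]=9  [1,2,3,4,5,7,8,9,10]=9  [2,3,4,5,6,7,8,9,10]=72
  first=0(e) contributes 90
  first=1(b) contributes 360
  first=9(d) contributes 45
|[w]| = 495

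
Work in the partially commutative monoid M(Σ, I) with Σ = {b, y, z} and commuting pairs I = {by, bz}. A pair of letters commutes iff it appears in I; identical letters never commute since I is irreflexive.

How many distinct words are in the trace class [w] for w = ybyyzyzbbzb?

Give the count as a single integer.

330

0(y) covers ∅
1(b) covers ∅
2(y) covers 0:y
3(y) covers 2:y
4(z) covers 3:y
5(y) covers 4:z
6(z) covers 5:y
7(b) covers 1:b
8(b) covers 7:b
9(z) covers 6:z
10(b) covers 8:b
floor of heap: 0:y, 1:b
completions by unplaced set U, small U first (add the entries for U minus each lowest piece of U):
  |U|=1: {9}:1  {10}:1
  |U|=2: {6,9}:1  {8,10}:1  {9,10}:2
  |U|=3: {5,6,9}:1  {6,9,10}:3  {7,8,10}:1  {8,9,10}:3
  |U|=4: {1,7,8,10}:1  {4,5,6,9}:1  {5,6,9,10}:4  {6,8,9,10}:6  {7,8,9,10}:4
  |U|=5: {1,7,8,9,10}:5  {3,4,5,6,9}:1  {4,5,6,9,10}:5  {5,6,8,9,10}:10  {6,7,8,9,10}:10
  |U|=6: {1,6,7,8,9,10}:15  {2,3,4,5,6,9}:1  {3,4,5,6,9,10}:6  {4,5,6,8,9,10}:15  {5,6,7,8,9,10}:20
  |U|=7: {0,2,3,4,5,6,9}:1  {1,5,6,7,8,9,10}:35  {2,3,4,5,6,9,10}:7  {3,4,5,6,8,9,10}:21  {4,5,6,7,8,9,10}:35
  |U|=8: {0,2,3,4,5,6,9,10}:8  {1,4,5,6,7,8,9,10}:70  {2,3,4,5,6,8,9,10}:28  {3,4,5,6,7,8,9,10}:56
  |U|=9: {0,2,3,4,5,6,8,9,10}:36  {1,3,4,5,6,7,8,9,10}:126  {2,3,4,5,6,7,8,9,10}:84
  start at 0(y): 210
  start at 1(b): 120
sum over floor = 330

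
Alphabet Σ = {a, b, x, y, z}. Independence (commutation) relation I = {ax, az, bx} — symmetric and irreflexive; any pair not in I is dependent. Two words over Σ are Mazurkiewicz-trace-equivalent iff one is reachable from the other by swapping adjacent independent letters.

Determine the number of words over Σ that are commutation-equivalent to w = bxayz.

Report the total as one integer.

drop 0:b onto floor
drop 1:x onto floor
drop 2:a onto {0:b}
drop 3:y onto {1:x, 2:a}
drop 4:z onto {3:y}
ground layer = {0:b, 1:x}
drop-orders for the pieces not yet dropped (sum over which currently-grounded one goes next):
  1 to go: {4} 1
  2 to go: {3,4} 1
  3 to go: {1,3,4} 1  {2,3,4} 1
  if 0:b drops first: 2 orders
  if 1:x drops first: 1 orders
heap linearizations: 3

3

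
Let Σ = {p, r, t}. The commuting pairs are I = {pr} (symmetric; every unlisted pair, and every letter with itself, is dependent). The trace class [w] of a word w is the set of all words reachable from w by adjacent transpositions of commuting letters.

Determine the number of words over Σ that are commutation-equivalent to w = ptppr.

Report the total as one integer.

piece 0:p — minimal
piece 1:t rests on {0:p}
piece 2:p rests on {1:t}
piece 3:p rests on {2:p}
piece 4:r rests on {1:t}
minimal pieces: {0:p}
ways to finish when only these pieces remain (= sum over removing one remaining piece with nothing left below it):
  1 left: {3}→1  {4}→1
  2 left: {2,3}→1  {3,4}→2
  3 left: {2,3,4}→3
  placing 0:p first → 3 extensions

3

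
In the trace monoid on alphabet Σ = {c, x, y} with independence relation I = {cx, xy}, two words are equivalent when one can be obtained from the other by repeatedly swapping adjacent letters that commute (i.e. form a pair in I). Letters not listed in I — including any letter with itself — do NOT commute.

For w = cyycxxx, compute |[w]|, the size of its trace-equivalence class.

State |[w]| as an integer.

piece 0:c — minimal
piece 1:y rests on {0:c}
piece 2:y rests on {1:y}
piece 3:c rests on {2:y}
piece 4:x — minimal
piece 5:x rests on {4:x}
piece 6:x rests on {5:x}
minimal pieces: {0:c, 4:x}
ways to finish when only these pieces remain (= sum over removing one remaining piece with nothing left below it):
  1 left: {3}→1  {6}→1
  2 left: {2,3}→1  {3,6}→2  {5,6}→1
  3 left: {1,2,3}→1  {2,3,6}→3  {3,5,6}→3  {4,5,6}→1
  4 left: {0,1,2,3}→1  {1,2,3,6}→4  {2,3,5,6}→6  {3,4,5,6}→4
  5 left: {0,1,2,3,6}→5  {1,2,3,5,6}→10  {2,3,4,5,6}→10
  placing 0:c first → 20 extensions
  placing 4:x first → 15 extensions
total linear extensions = 35

35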